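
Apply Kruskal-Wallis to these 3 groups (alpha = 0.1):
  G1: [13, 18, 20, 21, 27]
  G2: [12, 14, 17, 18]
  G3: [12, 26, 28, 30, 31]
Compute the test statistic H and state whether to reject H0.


Step 1: Combine all N = 14 observations and assign midranks.
sorted (value, group, rank): (12,G2,1.5), (12,G3,1.5), (13,G1,3), (14,G2,4), (17,G2,5), (18,G1,6.5), (18,G2,6.5), (20,G1,8), (21,G1,9), (26,G3,10), (27,G1,11), (28,G3,12), (30,G3,13), (31,G3,14)
Step 2: Sum ranks within each group.
R_1 = 37.5 (n_1 = 5)
R_2 = 17 (n_2 = 4)
R_3 = 50.5 (n_3 = 5)
Step 3: H = 12/(N(N+1)) * sum(R_i^2/n_i) - 3(N+1)
     = 12/(14*15) * (37.5^2/5 + 17^2/4 + 50.5^2/5) - 3*15
     = 0.057143 * 863.55 - 45
     = 4.345714.
Step 4: Ties present; correction factor C = 1 - 12/(14^3 - 14) = 0.995604. Corrected H = 4.345714 / 0.995604 = 4.364901.
Step 5: Under H0, H ~ chi^2(2); p-value = 0.112765.
Step 6: alpha = 0.1. fail to reject H0.

H = 4.3649, df = 2, p = 0.112765, fail to reject H0.


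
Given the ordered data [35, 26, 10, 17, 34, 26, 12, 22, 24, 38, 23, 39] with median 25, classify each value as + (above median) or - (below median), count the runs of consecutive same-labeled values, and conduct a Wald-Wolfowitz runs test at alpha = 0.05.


Step 1: Compute median = 25; label A = above, B = below.
Labels in order: AABBAABBBABA  (n_A = 6, n_B = 6)
Step 2: Count runs R = 7.
Step 3: Under H0 (random ordering), E[R] = 2*n_A*n_B/(n_A+n_B) + 1 = 2*6*6/12 + 1 = 7.0000.
        Var[R] = 2*n_A*n_B*(2*n_A*n_B - n_A - n_B) / ((n_A+n_B)^2 * (n_A+n_B-1)) = 4320/1584 = 2.7273.
        SD[R] = 1.6514.
Step 4: R = E[R], so z = 0 with no continuity correction.
Step 5: Two-sided p-value via normal approximation = 2*(1 - Phi(|z|)) = 1.000000.
Step 6: alpha = 0.05. fail to reject H0.

R = 7, z = 0.0000, p = 1.000000, fail to reject H0.


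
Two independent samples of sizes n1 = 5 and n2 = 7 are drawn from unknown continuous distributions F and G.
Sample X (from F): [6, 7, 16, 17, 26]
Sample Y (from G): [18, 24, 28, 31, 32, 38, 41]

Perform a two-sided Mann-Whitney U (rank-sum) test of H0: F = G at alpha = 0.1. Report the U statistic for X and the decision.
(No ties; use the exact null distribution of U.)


Step 1: Combine and sort all 12 observations; assign midranks.
sorted (value, group): (6,X), (7,X), (16,X), (17,X), (18,Y), (24,Y), (26,X), (28,Y), (31,Y), (32,Y), (38,Y), (41,Y)
ranks: 6->1, 7->2, 16->3, 17->4, 18->5, 24->6, 26->7, 28->8, 31->9, 32->10, 38->11, 41->12
Step 2: Rank sum for X: R1 = 1 + 2 + 3 + 4 + 7 = 17.
Step 3: U_X = R1 - n1(n1+1)/2 = 17 - 5*6/2 = 17 - 15 = 2.
       U_Y = n1*n2 - U_X = 35 - 2 = 33.
Step 4: No ties, so the exact null distribution of U (based on enumerating the C(12,5) = 792 equally likely rank assignments) gives the two-sided p-value.
Step 5: p-value = 0.010101; compare to alpha = 0.1. reject H0.

U_X = 2, p = 0.010101, reject H0 at alpha = 0.1.


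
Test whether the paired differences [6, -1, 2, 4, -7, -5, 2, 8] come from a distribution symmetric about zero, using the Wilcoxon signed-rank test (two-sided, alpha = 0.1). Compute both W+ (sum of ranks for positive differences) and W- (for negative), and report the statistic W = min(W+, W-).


Step 1: Drop any zero differences (none here) and take |d_i|.
|d| = [6, 1, 2, 4, 7, 5, 2, 8]
Step 2: Midrank |d_i| (ties get averaged ranks).
ranks: |6|->6, |1|->1, |2|->2.5, |4|->4, |7|->7, |5|->5, |2|->2.5, |8|->8
Step 3: Attach original signs; sum ranks with positive sign and with negative sign.
W+ = 6 + 2.5 + 4 + 2.5 + 8 = 23
W- = 1 + 7 + 5 = 13
(Check: W+ + W- = 36 should equal n(n+1)/2 = 36.)
Step 4: Test statistic W = min(W+, W-) = 13.
Step 5: Ties in |d|, so use the tie-corrected normal approximation.
        E[W] = n(n+1)/4 = 8*9/4 = 18.
        Tie groups: |d|=2 (t=2); sum(t^3 - t) = 6.
        Var[W] = n(n+1)(2n+1)/24 - sum(t^3-t)/48 = 1224/24 - 6/48 = 50.875.
        z = (W - E[W]) / sqrt(Var[W]) = (13 - 18) / 7.1327 = -0.7010.
        Two-sided p = 2*Phi(z) = 0.483303.
Step 6: alpha = 0.1. fail to reject H0.

W+ = 23, W- = 13, W = min = 13, p = 0.483303, fail to reject H0.


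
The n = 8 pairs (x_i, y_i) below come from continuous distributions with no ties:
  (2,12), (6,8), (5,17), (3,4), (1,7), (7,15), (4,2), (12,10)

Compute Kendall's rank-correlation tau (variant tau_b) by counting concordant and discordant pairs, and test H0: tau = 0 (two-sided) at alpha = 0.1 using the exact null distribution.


Step 1: Enumerate the 28 unordered pairs (i,j) with i<j and classify each by sign(x_j-x_i) * sign(y_j-y_i).
  (1,2):dx=+4,dy=-4->D; (1,3):dx=+3,dy=+5->C; (1,4):dx=+1,dy=-8->D; (1,5):dx=-1,dy=-5->C
  (1,6):dx=+5,dy=+3->C; (1,7):dx=+2,dy=-10->D; (1,8):dx=+10,dy=-2->D; (2,3):dx=-1,dy=+9->D
  (2,4):dx=-3,dy=-4->C; (2,5):dx=-5,dy=-1->C; (2,6):dx=+1,dy=+7->C; (2,7):dx=-2,dy=-6->C
  (2,8):dx=+6,dy=+2->C; (3,4):dx=-2,dy=-13->C; (3,5):dx=-4,dy=-10->C; (3,6):dx=+2,dy=-2->D
  (3,7):dx=-1,dy=-15->C; (3,8):dx=+7,dy=-7->D; (4,5):dx=-2,dy=+3->D; (4,6):dx=+4,dy=+11->C
  (4,7):dx=+1,dy=-2->D; (4,8):dx=+9,dy=+6->C; (5,6):dx=+6,dy=+8->C; (5,7):dx=+3,dy=-5->D
  (5,8):dx=+11,dy=+3->C; (6,7):dx=-3,dy=-13->C; (6,8):dx=+5,dy=-5->D; (7,8):dx=+8,dy=+8->C
Step 2: C = 17, D = 11, total pairs = 28.
Step 3: tau = (C - D)/(n(n-1)/2) = (17 - 11)/28 = 0.214286.
Step 4: Exact two-sided p-value (enumerate n! = 40320 permutations of y under H0): p = 0.548413.
Step 5: alpha = 0.1. fail to reject H0.

tau_b = 0.2143 (C=17, D=11), p = 0.548413, fail to reject H0.


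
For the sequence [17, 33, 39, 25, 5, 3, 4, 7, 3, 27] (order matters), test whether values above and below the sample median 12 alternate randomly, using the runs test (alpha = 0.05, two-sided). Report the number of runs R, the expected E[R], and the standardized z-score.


Step 1: Compute median = 12; label A = above, B = below.
Labels in order: AAAABBBBBA  (n_A = 5, n_B = 5)
Step 2: Count runs R = 3.
Step 3: Under H0 (random ordering), E[R] = 2*n_A*n_B/(n_A+n_B) + 1 = 2*5*5/10 + 1 = 6.0000.
        Var[R] = 2*n_A*n_B*(2*n_A*n_B - n_A - n_B) / ((n_A+n_B)^2 * (n_A+n_B-1)) = 2000/900 = 2.2222.
        SD[R] = 1.4907.
Step 4: Continuity-corrected z = (R + 0.5 - E[R]) / SD[R] = (3 + 0.5 - 6.0000) / 1.4907 = -1.6771.
Step 5: Two-sided p-value via normal approximation = 2*(1 - Phi(|z|)) = 0.093533.
Step 6: alpha = 0.05. fail to reject H0.

R = 3, z = -1.6771, p = 0.093533, fail to reject H0.


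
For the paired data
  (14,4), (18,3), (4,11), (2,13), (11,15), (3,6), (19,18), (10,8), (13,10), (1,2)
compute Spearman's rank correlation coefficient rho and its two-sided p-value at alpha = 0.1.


Step 1: Rank x and y separately (midranks; no ties here).
rank(x): 14->8, 18->9, 4->4, 2->2, 11->6, 3->3, 19->10, 10->5, 13->7, 1->1
rank(y): 4->3, 3->2, 11->7, 13->8, 15->9, 6->4, 18->10, 8->5, 10->6, 2->1
Step 2: d_i = R_x(i) - R_y(i); compute d_i^2.
  (8-3)^2=25, (9-2)^2=49, (4-7)^2=9, (2-8)^2=36, (6-9)^2=9, (3-4)^2=1, (10-10)^2=0, (5-5)^2=0, (7-6)^2=1, (1-1)^2=0
sum(d^2) = 130.
Step 3: rho = 1 - 6*130 / (10*(10^2 - 1)) = 1 - 780/990 = 0.212121.
Step 4: Under H0, t = rho * sqrt((n-2)/(1-rho^2)) = 0.6139 ~ t(8).
Step 5: Two-sided p-value from the t-distribution with 8 df = 0.556306.
Step 6: alpha = 0.1. fail to reject H0.

rho = 0.2121, p = 0.556306, fail to reject H0 at alpha = 0.1.


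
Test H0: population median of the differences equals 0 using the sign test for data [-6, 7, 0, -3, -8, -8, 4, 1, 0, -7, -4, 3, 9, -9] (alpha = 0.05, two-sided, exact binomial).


Step 1: Discard zero differences. Original n = 14; n_eff = number of nonzero differences = 12.
Nonzero differences (with sign): -6, +7, -3, -8, -8, +4, +1, -7, -4, +3, +9, -9
Step 2: Count signs: positive = 5, negative = 7.
Step 3: Under H0: P(positive) = 0.5, so the number of positives S ~ Bin(12, 0.5).
Step 4: Two-sided exact p-value = sum of Bin(12,0.5) probabilities at or below the observed probability = 0.774414.
Step 5: alpha = 0.05. fail to reject H0.

n_eff = 12, pos = 5, neg = 7, p = 0.774414, fail to reject H0.


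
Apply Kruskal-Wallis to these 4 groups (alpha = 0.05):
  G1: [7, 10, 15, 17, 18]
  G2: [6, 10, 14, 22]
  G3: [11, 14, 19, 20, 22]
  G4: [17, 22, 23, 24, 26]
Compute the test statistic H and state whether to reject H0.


Step 1: Combine all N = 19 observations and assign midranks.
sorted (value, group, rank): (6,G2,1), (7,G1,2), (10,G1,3.5), (10,G2,3.5), (11,G3,5), (14,G2,6.5), (14,G3,6.5), (15,G1,8), (17,G1,9.5), (17,G4,9.5), (18,G1,11), (19,G3,12), (20,G3,13), (22,G2,15), (22,G3,15), (22,G4,15), (23,G4,17), (24,G4,18), (26,G4,19)
Step 2: Sum ranks within each group.
R_1 = 34 (n_1 = 5)
R_2 = 26 (n_2 = 4)
R_3 = 51.5 (n_3 = 5)
R_4 = 78.5 (n_4 = 5)
Step 3: H = 12/(N(N+1)) * sum(R_i^2/n_i) - 3(N+1)
     = 12/(19*20) * (34^2/5 + 26^2/4 + 51.5^2/5 + 78.5^2/5) - 3*20
     = 0.031579 * 2163.1 - 60
     = 8.308421.
Step 4: Ties present; correction factor C = 1 - 42/(19^3 - 19) = 0.993860. Corrected H = 8.308421 / 0.993860 = 8.359753.
Step 5: Under H0, H ~ chi^2(3); p-value = 0.039133.
Step 6: alpha = 0.05. reject H0.

H = 8.3598, df = 3, p = 0.039133, reject H0.


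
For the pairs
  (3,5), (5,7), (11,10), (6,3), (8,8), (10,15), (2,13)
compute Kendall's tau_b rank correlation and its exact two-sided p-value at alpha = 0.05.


Step 1: Enumerate the 21 unordered pairs (i,j) with i<j and classify each by sign(x_j-x_i) * sign(y_j-y_i).
  (1,2):dx=+2,dy=+2->C; (1,3):dx=+8,dy=+5->C; (1,4):dx=+3,dy=-2->D; (1,5):dx=+5,dy=+3->C
  (1,6):dx=+7,dy=+10->C; (1,7):dx=-1,dy=+8->D; (2,3):dx=+6,dy=+3->C; (2,4):dx=+1,dy=-4->D
  (2,5):dx=+3,dy=+1->C; (2,6):dx=+5,dy=+8->C; (2,7):dx=-3,dy=+6->D; (3,4):dx=-5,dy=-7->C
  (3,5):dx=-3,dy=-2->C; (3,6):dx=-1,dy=+5->D; (3,7):dx=-9,dy=+3->D; (4,5):dx=+2,dy=+5->C
  (4,6):dx=+4,dy=+12->C; (4,7):dx=-4,dy=+10->D; (5,6):dx=+2,dy=+7->C; (5,7):dx=-6,dy=+5->D
  (6,7):dx=-8,dy=-2->C
Step 2: C = 13, D = 8, total pairs = 21.
Step 3: tau = (C - D)/(n(n-1)/2) = (13 - 8)/21 = 0.238095.
Step 4: Exact two-sided p-value (enumerate n! = 5040 permutations of y under H0): p = 0.561905.
Step 5: alpha = 0.05. fail to reject H0.

tau_b = 0.2381 (C=13, D=8), p = 0.561905, fail to reject H0.


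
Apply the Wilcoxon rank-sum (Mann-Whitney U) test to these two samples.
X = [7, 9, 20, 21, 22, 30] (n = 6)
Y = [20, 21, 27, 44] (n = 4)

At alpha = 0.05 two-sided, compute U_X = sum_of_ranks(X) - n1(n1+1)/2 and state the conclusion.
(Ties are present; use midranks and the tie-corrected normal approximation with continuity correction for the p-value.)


Step 1: Combine and sort all 10 observations; assign midranks.
sorted (value, group): (7,X), (9,X), (20,X), (20,Y), (21,X), (21,Y), (22,X), (27,Y), (30,X), (44,Y)
ranks: 7->1, 9->2, 20->3.5, 20->3.5, 21->5.5, 21->5.5, 22->7, 27->8, 30->9, 44->10
Step 2: Rank sum for X: R1 = 1 + 2 + 3.5 + 5.5 + 7 + 9 = 28.
Step 3: U_X = R1 - n1(n1+1)/2 = 28 - 6*7/2 = 28 - 21 = 7.
       U_Y = n1*n2 - U_X = 24 - 7 = 17.
Step 4: Ties are present, so use the tie-corrected normal approximation (with continuity correction) for the p-value.
Step 5: p-value = 0.334409; compare to alpha = 0.05. fail to reject H0.

U_X = 7, p = 0.334409, fail to reject H0 at alpha = 0.05.


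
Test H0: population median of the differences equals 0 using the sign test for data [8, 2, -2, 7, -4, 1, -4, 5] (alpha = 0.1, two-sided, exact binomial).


Step 1: Discard zero differences. Original n = 8; n_eff = number of nonzero differences = 8.
Nonzero differences (with sign): +8, +2, -2, +7, -4, +1, -4, +5
Step 2: Count signs: positive = 5, negative = 3.
Step 3: Under H0: P(positive) = 0.5, so the number of positives S ~ Bin(8, 0.5).
Step 4: Two-sided exact p-value = sum of Bin(8,0.5) probabilities at or below the observed probability = 0.726562.
Step 5: alpha = 0.1. fail to reject H0.

n_eff = 8, pos = 5, neg = 3, p = 0.726562, fail to reject H0.


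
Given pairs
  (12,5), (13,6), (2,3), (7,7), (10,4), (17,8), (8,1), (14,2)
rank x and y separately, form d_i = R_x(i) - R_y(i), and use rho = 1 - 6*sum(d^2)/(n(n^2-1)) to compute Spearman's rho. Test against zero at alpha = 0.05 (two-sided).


Step 1: Rank x and y separately (midranks; no ties here).
rank(x): 12->5, 13->6, 2->1, 7->2, 10->4, 17->8, 8->3, 14->7
rank(y): 5->5, 6->6, 3->3, 7->7, 4->4, 8->8, 1->1, 2->2
Step 2: d_i = R_x(i) - R_y(i); compute d_i^2.
  (5-5)^2=0, (6-6)^2=0, (1-3)^2=4, (2-7)^2=25, (4-4)^2=0, (8-8)^2=0, (3-1)^2=4, (7-2)^2=25
sum(d^2) = 58.
Step 3: rho = 1 - 6*58 / (8*(8^2 - 1)) = 1 - 348/504 = 0.309524.
Step 4: Under H0, t = rho * sqrt((n-2)/(1-rho^2)) = 0.7973 ~ t(6).
Step 5: Two-sided p-value from the t-distribution with 6 df = 0.455645.
Step 6: alpha = 0.05. fail to reject H0.

rho = 0.3095, p = 0.455645, fail to reject H0 at alpha = 0.05.


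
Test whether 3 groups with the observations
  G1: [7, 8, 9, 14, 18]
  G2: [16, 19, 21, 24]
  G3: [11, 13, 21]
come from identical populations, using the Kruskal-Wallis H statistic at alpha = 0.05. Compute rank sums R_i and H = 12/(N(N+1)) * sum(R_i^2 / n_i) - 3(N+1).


Step 1: Combine all N = 12 observations and assign midranks.
sorted (value, group, rank): (7,G1,1), (8,G1,2), (9,G1,3), (11,G3,4), (13,G3,5), (14,G1,6), (16,G2,7), (18,G1,8), (19,G2,9), (21,G2,10.5), (21,G3,10.5), (24,G2,12)
Step 2: Sum ranks within each group.
R_1 = 20 (n_1 = 5)
R_2 = 38.5 (n_2 = 4)
R_3 = 19.5 (n_3 = 3)
Step 3: H = 12/(N(N+1)) * sum(R_i^2/n_i) - 3(N+1)
     = 12/(12*13) * (20^2/5 + 38.5^2/4 + 19.5^2/3) - 3*13
     = 0.076923 * 577.312 - 39
     = 5.408654.
Step 4: Ties present; correction factor C = 1 - 6/(12^3 - 12) = 0.996503. Corrected H = 5.408654 / 0.996503 = 5.427632.
Step 5: Under H0, H ~ chi^2(2); p-value = 0.066283.
Step 6: alpha = 0.05. fail to reject H0.

H = 5.4276, df = 2, p = 0.066283, fail to reject H0.


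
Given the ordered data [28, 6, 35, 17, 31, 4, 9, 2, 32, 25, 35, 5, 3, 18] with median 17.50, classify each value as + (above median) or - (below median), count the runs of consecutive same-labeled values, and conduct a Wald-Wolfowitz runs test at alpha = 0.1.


Step 1: Compute median = 17.50; label A = above, B = below.
Labels in order: ABABABBBAAABBA  (n_A = 7, n_B = 7)
Step 2: Count runs R = 9.
Step 3: Under H0 (random ordering), E[R] = 2*n_A*n_B/(n_A+n_B) + 1 = 2*7*7/14 + 1 = 8.0000.
        Var[R] = 2*n_A*n_B*(2*n_A*n_B - n_A - n_B) / ((n_A+n_B)^2 * (n_A+n_B-1)) = 8232/2548 = 3.2308.
        SD[R] = 1.7974.
Step 4: Continuity-corrected z = (R - 0.5 - E[R]) / SD[R] = (9 - 0.5 - 8.0000) / 1.7974 = 0.2782.
Step 5: Two-sided p-value via normal approximation = 2*(1 - Phi(|z|)) = 0.780879.
Step 6: alpha = 0.1. fail to reject H0.

R = 9, z = 0.2782, p = 0.780879, fail to reject H0.


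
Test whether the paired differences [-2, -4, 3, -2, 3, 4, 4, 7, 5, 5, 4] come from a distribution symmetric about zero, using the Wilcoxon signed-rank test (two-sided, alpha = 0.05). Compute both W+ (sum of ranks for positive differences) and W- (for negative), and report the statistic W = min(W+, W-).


Step 1: Drop any zero differences (none here) and take |d_i|.
|d| = [2, 4, 3, 2, 3, 4, 4, 7, 5, 5, 4]
Step 2: Midrank |d_i| (ties get averaged ranks).
ranks: |2|->1.5, |4|->6.5, |3|->3.5, |2|->1.5, |3|->3.5, |4|->6.5, |4|->6.5, |7|->11, |5|->9.5, |5|->9.5, |4|->6.5
Step 3: Attach original signs; sum ranks with positive sign and with negative sign.
W+ = 3.5 + 3.5 + 6.5 + 6.5 + 11 + 9.5 + 9.5 + 6.5 = 56.5
W- = 1.5 + 6.5 + 1.5 = 9.5
(Check: W+ + W- = 66 should equal n(n+1)/2 = 66.)
Step 4: Test statistic W = min(W+, W-) = 9.5.
Step 5: Ties in |d|, so use the tie-corrected normal approximation.
        E[W] = n(n+1)/4 = 11*12/4 = 33.
        Tie groups: |d|=2 (t=2), |d|=3 (t=2), |d|=4 (t=4), |d|=5 (t=2); sum(t^3 - t) = 78.
        Var[W] = n(n+1)(2n+1)/24 - sum(t^3-t)/48 = 3036/24 - 78/48 = 124.875.
        z = (W - E[W]) / sqrt(Var[W]) = (9.5 - 33) / 11.1747 = -2.1030.
        Two-sided p = 2*Phi(z) = 0.035470.
Step 6: alpha = 0.05. reject H0.

W+ = 56.5, W- = 9.5, W = min = 9.5, p = 0.035470, reject H0.


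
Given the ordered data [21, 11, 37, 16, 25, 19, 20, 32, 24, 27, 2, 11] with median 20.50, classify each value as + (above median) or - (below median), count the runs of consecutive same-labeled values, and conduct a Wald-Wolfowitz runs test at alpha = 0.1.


Step 1: Compute median = 20.50; label A = above, B = below.
Labels in order: ABABABBAAABB  (n_A = 6, n_B = 6)
Step 2: Count runs R = 8.
Step 3: Under H0 (random ordering), E[R] = 2*n_A*n_B/(n_A+n_B) + 1 = 2*6*6/12 + 1 = 7.0000.
        Var[R] = 2*n_A*n_B*(2*n_A*n_B - n_A - n_B) / ((n_A+n_B)^2 * (n_A+n_B-1)) = 4320/1584 = 2.7273.
        SD[R] = 1.6514.
Step 4: Continuity-corrected z = (R - 0.5 - E[R]) / SD[R] = (8 - 0.5 - 7.0000) / 1.6514 = 0.3028.
Step 5: Two-sided p-value via normal approximation = 2*(1 - Phi(|z|)) = 0.762069.
Step 6: alpha = 0.1. fail to reject H0.

R = 8, z = 0.3028, p = 0.762069, fail to reject H0.


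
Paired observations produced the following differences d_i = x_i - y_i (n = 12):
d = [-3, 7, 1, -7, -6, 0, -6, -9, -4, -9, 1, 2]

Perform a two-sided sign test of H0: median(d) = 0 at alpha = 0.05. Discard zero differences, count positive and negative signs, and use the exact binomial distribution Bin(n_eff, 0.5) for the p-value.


Step 1: Discard zero differences. Original n = 12; n_eff = number of nonzero differences = 11.
Nonzero differences (with sign): -3, +7, +1, -7, -6, -6, -9, -4, -9, +1, +2
Step 2: Count signs: positive = 4, negative = 7.
Step 3: Under H0: P(positive) = 0.5, so the number of positives S ~ Bin(11, 0.5).
Step 4: Two-sided exact p-value = sum of Bin(11,0.5) probabilities at or below the observed probability = 0.548828.
Step 5: alpha = 0.05. fail to reject H0.

n_eff = 11, pos = 4, neg = 7, p = 0.548828, fail to reject H0.


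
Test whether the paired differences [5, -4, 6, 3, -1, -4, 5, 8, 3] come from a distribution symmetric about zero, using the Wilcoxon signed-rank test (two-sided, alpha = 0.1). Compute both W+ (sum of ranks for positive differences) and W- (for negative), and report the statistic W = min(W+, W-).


Step 1: Drop any zero differences (none here) and take |d_i|.
|d| = [5, 4, 6, 3, 1, 4, 5, 8, 3]
Step 2: Midrank |d_i| (ties get averaged ranks).
ranks: |5|->6.5, |4|->4.5, |6|->8, |3|->2.5, |1|->1, |4|->4.5, |5|->6.5, |8|->9, |3|->2.5
Step 3: Attach original signs; sum ranks with positive sign and with negative sign.
W+ = 6.5 + 8 + 2.5 + 6.5 + 9 + 2.5 = 35
W- = 4.5 + 1 + 4.5 = 10
(Check: W+ + W- = 45 should equal n(n+1)/2 = 45.)
Step 4: Test statistic W = min(W+, W-) = 10.
Step 5: Ties in |d|, so use the tie-corrected normal approximation.
        E[W] = n(n+1)/4 = 9*10/4 = 22.5.
        Tie groups: |d|=3 (t=2), |d|=4 (t=2), |d|=5 (t=2); sum(t^3 - t) = 18.
        Var[W] = n(n+1)(2n+1)/24 - sum(t^3-t)/48 = 1710/24 - 18/48 = 70.875.
        z = (W - E[W]) / sqrt(Var[W]) = (10 - 22.5) / 8.4187 = -1.4848.
        Two-sided p = 2*Phi(z) = 0.137601.
Step 6: alpha = 0.1. fail to reject H0.

W+ = 35, W- = 10, W = min = 10, p = 0.137601, fail to reject H0.


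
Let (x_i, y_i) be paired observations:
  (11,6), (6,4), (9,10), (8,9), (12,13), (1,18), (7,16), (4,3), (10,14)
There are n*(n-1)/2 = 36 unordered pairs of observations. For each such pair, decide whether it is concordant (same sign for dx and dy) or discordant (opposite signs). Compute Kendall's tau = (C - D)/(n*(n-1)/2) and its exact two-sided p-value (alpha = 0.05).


Step 1: Enumerate the 36 unordered pairs (i,j) with i<j and classify each by sign(x_j-x_i) * sign(y_j-y_i).
  (1,2):dx=-5,dy=-2->C; (1,3):dx=-2,dy=+4->D; (1,4):dx=-3,dy=+3->D; (1,5):dx=+1,dy=+7->C
  (1,6):dx=-10,dy=+12->D; (1,7):dx=-4,dy=+10->D; (1,8):dx=-7,dy=-3->C; (1,9):dx=-1,dy=+8->D
  (2,3):dx=+3,dy=+6->C; (2,4):dx=+2,dy=+5->C; (2,5):dx=+6,dy=+9->C; (2,6):dx=-5,dy=+14->D
  (2,7):dx=+1,dy=+12->C; (2,8):dx=-2,dy=-1->C; (2,9):dx=+4,dy=+10->C; (3,4):dx=-1,dy=-1->C
  (3,5):dx=+3,dy=+3->C; (3,6):dx=-8,dy=+8->D; (3,7):dx=-2,dy=+6->D; (3,8):dx=-5,dy=-7->C
  (3,9):dx=+1,dy=+4->C; (4,5):dx=+4,dy=+4->C; (4,6):dx=-7,dy=+9->D; (4,7):dx=-1,dy=+7->D
  (4,8):dx=-4,dy=-6->C; (4,9):dx=+2,dy=+5->C; (5,6):dx=-11,dy=+5->D; (5,7):dx=-5,dy=+3->D
  (5,8):dx=-8,dy=-10->C; (5,9):dx=-2,dy=+1->D; (6,7):dx=+6,dy=-2->D; (6,8):dx=+3,dy=-15->D
  (6,9):dx=+9,dy=-4->D; (7,8):dx=-3,dy=-13->C; (7,9):dx=+3,dy=-2->D; (8,9):dx=+6,dy=+11->C
Step 2: C = 19, D = 17, total pairs = 36.
Step 3: tau = (C - D)/(n(n-1)/2) = (19 - 17)/36 = 0.055556.
Step 4: Exact two-sided p-value (enumerate n! = 362880 permutations of y under H0): p = 0.919455.
Step 5: alpha = 0.05. fail to reject H0.

tau_b = 0.0556 (C=19, D=17), p = 0.919455, fail to reject H0.


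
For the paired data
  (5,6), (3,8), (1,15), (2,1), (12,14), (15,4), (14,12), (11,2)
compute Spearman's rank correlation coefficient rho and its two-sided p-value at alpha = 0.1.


Step 1: Rank x and y separately (midranks; no ties here).
rank(x): 5->4, 3->3, 1->1, 2->2, 12->6, 15->8, 14->7, 11->5
rank(y): 6->4, 8->5, 15->8, 1->1, 14->7, 4->3, 12->6, 2->2
Step 2: d_i = R_x(i) - R_y(i); compute d_i^2.
  (4-4)^2=0, (3-5)^2=4, (1-8)^2=49, (2-1)^2=1, (6-7)^2=1, (8-3)^2=25, (7-6)^2=1, (5-2)^2=9
sum(d^2) = 90.
Step 3: rho = 1 - 6*90 / (8*(8^2 - 1)) = 1 - 540/504 = -0.071429.
Step 4: Under H0, t = rho * sqrt((n-2)/(1-rho^2)) = -0.1754 ~ t(6).
Step 5: Two-sided p-value from the t-distribution with 6 df = 0.866526.
Step 6: alpha = 0.1. fail to reject H0.

rho = -0.0714, p = 0.866526, fail to reject H0 at alpha = 0.1.


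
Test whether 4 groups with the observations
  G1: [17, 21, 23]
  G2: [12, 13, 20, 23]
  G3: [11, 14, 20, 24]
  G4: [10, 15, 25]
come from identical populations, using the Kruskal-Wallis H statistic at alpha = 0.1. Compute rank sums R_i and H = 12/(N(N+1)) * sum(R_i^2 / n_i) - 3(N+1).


Step 1: Combine all N = 14 observations and assign midranks.
sorted (value, group, rank): (10,G4,1), (11,G3,2), (12,G2,3), (13,G2,4), (14,G3,5), (15,G4,6), (17,G1,7), (20,G2,8.5), (20,G3,8.5), (21,G1,10), (23,G1,11.5), (23,G2,11.5), (24,G3,13), (25,G4,14)
Step 2: Sum ranks within each group.
R_1 = 28.5 (n_1 = 3)
R_2 = 27 (n_2 = 4)
R_3 = 28.5 (n_3 = 4)
R_4 = 21 (n_4 = 3)
Step 3: H = 12/(N(N+1)) * sum(R_i^2/n_i) - 3(N+1)
     = 12/(14*15) * (28.5^2/3 + 27^2/4 + 28.5^2/4 + 21^2/3) - 3*15
     = 0.057143 * 803.062 - 45
     = 0.889286.
Step 4: Ties present; correction factor C = 1 - 12/(14^3 - 14) = 0.995604. Corrected H = 0.889286 / 0.995604 = 0.893212.
Step 5: Under H0, H ~ chi^2(3); p-value = 0.827066.
Step 6: alpha = 0.1. fail to reject H0.

H = 0.8932, df = 3, p = 0.827066, fail to reject H0.


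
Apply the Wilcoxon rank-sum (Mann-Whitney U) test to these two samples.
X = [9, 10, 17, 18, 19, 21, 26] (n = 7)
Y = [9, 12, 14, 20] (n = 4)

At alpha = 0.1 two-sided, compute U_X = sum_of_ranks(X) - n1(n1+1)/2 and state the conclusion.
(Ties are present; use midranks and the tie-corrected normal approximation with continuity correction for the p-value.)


Step 1: Combine and sort all 11 observations; assign midranks.
sorted (value, group): (9,X), (9,Y), (10,X), (12,Y), (14,Y), (17,X), (18,X), (19,X), (20,Y), (21,X), (26,X)
ranks: 9->1.5, 9->1.5, 10->3, 12->4, 14->5, 17->6, 18->7, 19->8, 20->9, 21->10, 26->11
Step 2: Rank sum for X: R1 = 1.5 + 3 + 6 + 7 + 8 + 10 + 11 = 46.5.
Step 3: U_X = R1 - n1(n1+1)/2 = 46.5 - 7*8/2 = 46.5 - 28 = 18.5.
       U_Y = n1*n2 - U_X = 28 - 18.5 = 9.5.
Step 4: Ties are present, so use the tie-corrected normal approximation (with continuity correction) for the p-value.
Step 5: p-value = 0.448659; compare to alpha = 0.1. fail to reject H0.

U_X = 18.5, p = 0.448659, fail to reject H0 at alpha = 0.1.


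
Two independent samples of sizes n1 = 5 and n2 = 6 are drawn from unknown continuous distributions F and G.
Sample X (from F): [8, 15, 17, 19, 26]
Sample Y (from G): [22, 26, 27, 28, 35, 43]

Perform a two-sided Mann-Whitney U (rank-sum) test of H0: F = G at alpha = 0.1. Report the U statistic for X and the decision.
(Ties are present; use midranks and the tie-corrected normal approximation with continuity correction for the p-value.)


Step 1: Combine and sort all 11 observations; assign midranks.
sorted (value, group): (8,X), (15,X), (17,X), (19,X), (22,Y), (26,X), (26,Y), (27,Y), (28,Y), (35,Y), (43,Y)
ranks: 8->1, 15->2, 17->3, 19->4, 22->5, 26->6.5, 26->6.5, 27->8, 28->9, 35->10, 43->11
Step 2: Rank sum for X: R1 = 1 + 2 + 3 + 4 + 6.5 = 16.5.
Step 3: U_X = R1 - n1(n1+1)/2 = 16.5 - 5*6/2 = 16.5 - 15 = 1.5.
       U_Y = n1*n2 - U_X = 30 - 1.5 = 28.5.
Step 4: Ties are present, so use the tie-corrected normal approximation (with continuity correction) for the p-value.
Step 5: p-value = 0.017365; compare to alpha = 0.1. reject H0.

U_X = 1.5, p = 0.017365, reject H0 at alpha = 0.1.


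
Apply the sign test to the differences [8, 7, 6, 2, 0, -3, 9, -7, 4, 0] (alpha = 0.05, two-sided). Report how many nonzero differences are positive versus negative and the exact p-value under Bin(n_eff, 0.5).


Step 1: Discard zero differences. Original n = 10; n_eff = number of nonzero differences = 8.
Nonzero differences (with sign): +8, +7, +6, +2, -3, +9, -7, +4
Step 2: Count signs: positive = 6, negative = 2.
Step 3: Under H0: P(positive) = 0.5, so the number of positives S ~ Bin(8, 0.5).
Step 4: Two-sided exact p-value = sum of Bin(8,0.5) probabilities at or below the observed probability = 0.289062.
Step 5: alpha = 0.05. fail to reject H0.

n_eff = 8, pos = 6, neg = 2, p = 0.289062, fail to reject H0.


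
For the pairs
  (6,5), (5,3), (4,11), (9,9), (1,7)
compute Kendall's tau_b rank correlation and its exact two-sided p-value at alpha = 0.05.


Step 1: Enumerate the 10 unordered pairs (i,j) with i<j and classify each by sign(x_j-x_i) * sign(y_j-y_i).
  (1,2):dx=-1,dy=-2->C; (1,3):dx=-2,dy=+6->D; (1,4):dx=+3,dy=+4->C; (1,5):dx=-5,dy=+2->D
  (2,3):dx=-1,dy=+8->D; (2,4):dx=+4,dy=+6->C; (2,5):dx=-4,dy=+4->D; (3,4):dx=+5,dy=-2->D
  (3,5):dx=-3,dy=-4->C; (4,5):dx=-8,dy=-2->C
Step 2: C = 5, D = 5, total pairs = 10.
Step 3: tau = (C - D)/(n(n-1)/2) = (5 - 5)/10 = 0.000000.
Step 4: Exact two-sided p-value (enumerate n! = 120 permutations of y under H0): p = 1.000000.
Step 5: alpha = 0.05. fail to reject H0.

tau_b = 0.0000 (C=5, D=5), p = 1.000000, fail to reject H0.


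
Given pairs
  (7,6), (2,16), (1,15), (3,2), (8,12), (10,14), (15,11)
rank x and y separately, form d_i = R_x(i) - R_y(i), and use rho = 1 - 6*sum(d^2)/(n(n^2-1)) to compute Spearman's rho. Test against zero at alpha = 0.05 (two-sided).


Step 1: Rank x and y separately (midranks; no ties here).
rank(x): 7->4, 2->2, 1->1, 3->3, 8->5, 10->6, 15->7
rank(y): 6->2, 16->7, 15->6, 2->1, 12->4, 14->5, 11->3
Step 2: d_i = R_x(i) - R_y(i); compute d_i^2.
  (4-2)^2=4, (2-7)^2=25, (1-6)^2=25, (3-1)^2=4, (5-4)^2=1, (6-5)^2=1, (7-3)^2=16
sum(d^2) = 76.
Step 3: rho = 1 - 6*76 / (7*(7^2 - 1)) = 1 - 456/336 = -0.357143.
Step 4: Under H0, t = rho * sqrt((n-2)/(1-rho^2)) = -0.8550 ~ t(5).
Step 5: Two-sided p-value from the t-distribution with 5 df = 0.431611.
Step 6: alpha = 0.05. fail to reject H0.

rho = -0.3571, p = 0.431611, fail to reject H0 at alpha = 0.05.


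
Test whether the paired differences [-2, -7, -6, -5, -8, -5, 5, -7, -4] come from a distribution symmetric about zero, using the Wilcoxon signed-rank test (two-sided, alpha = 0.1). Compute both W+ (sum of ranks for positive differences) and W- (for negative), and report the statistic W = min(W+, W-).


Step 1: Drop any zero differences (none here) and take |d_i|.
|d| = [2, 7, 6, 5, 8, 5, 5, 7, 4]
Step 2: Midrank |d_i| (ties get averaged ranks).
ranks: |2|->1, |7|->7.5, |6|->6, |5|->4, |8|->9, |5|->4, |5|->4, |7|->7.5, |4|->2
Step 3: Attach original signs; sum ranks with positive sign and with negative sign.
W+ = 4 = 4
W- = 1 + 7.5 + 6 + 4 + 9 + 4 + 7.5 + 2 = 41
(Check: W+ + W- = 45 should equal n(n+1)/2 = 45.)
Step 4: Test statistic W = min(W+, W-) = 4.
Step 5: Ties in |d|, so use the tie-corrected normal approximation.
        E[W] = n(n+1)/4 = 9*10/4 = 22.5.
        Tie groups: |d|=5 (t=3), |d|=7 (t=2); sum(t^3 - t) = 30.
        Var[W] = n(n+1)(2n+1)/24 - sum(t^3-t)/48 = 1710/24 - 30/48 = 70.625.
        z = (W - E[W]) / sqrt(Var[W]) = (4 - 22.5) / 8.4039 = -2.2014.
        Two-sided p = 2*Phi(z) = 0.027710.
Step 6: alpha = 0.1. reject H0.

W+ = 4, W- = 41, W = min = 4, p = 0.027710, reject H0.


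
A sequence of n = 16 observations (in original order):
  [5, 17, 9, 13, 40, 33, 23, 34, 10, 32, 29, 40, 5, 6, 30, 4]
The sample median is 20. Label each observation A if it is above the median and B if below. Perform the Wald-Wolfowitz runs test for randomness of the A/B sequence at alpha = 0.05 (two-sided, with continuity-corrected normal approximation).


Step 1: Compute median = 20; label A = above, B = below.
Labels in order: BBBBAAAABAAABBAB  (n_A = 8, n_B = 8)
Step 2: Count runs R = 7.
Step 3: Under H0 (random ordering), E[R] = 2*n_A*n_B/(n_A+n_B) + 1 = 2*8*8/16 + 1 = 9.0000.
        Var[R] = 2*n_A*n_B*(2*n_A*n_B - n_A - n_B) / ((n_A+n_B)^2 * (n_A+n_B-1)) = 14336/3840 = 3.7333.
        SD[R] = 1.9322.
Step 4: Continuity-corrected z = (R + 0.5 - E[R]) / SD[R] = (7 + 0.5 - 9.0000) / 1.9322 = -0.7763.
Step 5: Two-sided p-value via normal approximation = 2*(1 - Phi(|z|)) = 0.437558.
Step 6: alpha = 0.05. fail to reject H0.

R = 7, z = -0.7763, p = 0.437558, fail to reject H0.


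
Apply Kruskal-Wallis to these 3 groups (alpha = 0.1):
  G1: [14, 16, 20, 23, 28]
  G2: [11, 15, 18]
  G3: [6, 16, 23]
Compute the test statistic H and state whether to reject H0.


Step 1: Combine all N = 11 observations and assign midranks.
sorted (value, group, rank): (6,G3,1), (11,G2,2), (14,G1,3), (15,G2,4), (16,G1,5.5), (16,G3,5.5), (18,G2,7), (20,G1,8), (23,G1,9.5), (23,G3,9.5), (28,G1,11)
Step 2: Sum ranks within each group.
R_1 = 37 (n_1 = 5)
R_2 = 13 (n_2 = 3)
R_3 = 16 (n_3 = 3)
Step 3: H = 12/(N(N+1)) * sum(R_i^2/n_i) - 3(N+1)
     = 12/(11*12) * (37^2/5 + 13^2/3 + 16^2/3) - 3*12
     = 0.090909 * 415.467 - 36
     = 1.769697.
Step 4: Ties present; correction factor C = 1 - 12/(11^3 - 11) = 0.990909. Corrected H = 1.769697 / 0.990909 = 1.785933.
Step 5: Under H0, H ~ chi^2(2); p-value = 0.409439.
Step 6: alpha = 0.1. fail to reject H0.

H = 1.7859, df = 2, p = 0.409439, fail to reject H0.


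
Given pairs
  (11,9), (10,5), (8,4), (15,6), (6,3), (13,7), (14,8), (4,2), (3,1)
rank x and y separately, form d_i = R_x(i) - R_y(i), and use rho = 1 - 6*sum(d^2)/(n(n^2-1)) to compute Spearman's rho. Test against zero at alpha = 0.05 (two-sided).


Step 1: Rank x and y separately (midranks; no ties here).
rank(x): 11->6, 10->5, 8->4, 15->9, 6->3, 13->7, 14->8, 4->2, 3->1
rank(y): 9->9, 5->5, 4->4, 6->6, 3->3, 7->7, 8->8, 2->2, 1->1
Step 2: d_i = R_x(i) - R_y(i); compute d_i^2.
  (6-9)^2=9, (5-5)^2=0, (4-4)^2=0, (9-6)^2=9, (3-3)^2=0, (7-7)^2=0, (8-8)^2=0, (2-2)^2=0, (1-1)^2=0
sum(d^2) = 18.
Step 3: rho = 1 - 6*18 / (9*(9^2 - 1)) = 1 - 108/720 = 0.850000.
Step 4: Under H0, t = rho * sqrt((n-2)/(1-rho^2)) = 4.2691 ~ t(7).
Step 5: Two-sided p-value from the t-distribution with 7 df = 0.003705.
Step 6: alpha = 0.05. reject H0.

rho = 0.8500, p = 0.003705, reject H0 at alpha = 0.05.


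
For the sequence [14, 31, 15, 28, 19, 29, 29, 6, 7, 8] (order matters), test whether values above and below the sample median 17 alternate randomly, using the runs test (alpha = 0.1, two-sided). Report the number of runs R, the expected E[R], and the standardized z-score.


Step 1: Compute median = 17; label A = above, B = below.
Labels in order: BABAAAABBB  (n_A = 5, n_B = 5)
Step 2: Count runs R = 5.
Step 3: Under H0 (random ordering), E[R] = 2*n_A*n_B/(n_A+n_B) + 1 = 2*5*5/10 + 1 = 6.0000.
        Var[R] = 2*n_A*n_B*(2*n_A*n_B - n_A - n_B) / ((n_A+n_B)^2 * (n_A+n_B-1)) = 2000/900 = 2.2222.
        SD[R] = 1.4907.
Step 4: Continuity-corrected z = (R + 0.5 - E[R]) / SD[R] = (5 + 0.5 - 6.0000) / 1.4907 = -0.3354.
Step 5: Two-sided p-value via normal approximation = 2*(1 - Phi(|z|)) = 0.737316.
Step 6: alpha = 0.1. fail to reject H0.

R = 5, z = -0.3354, p = 0.737316, fail to reject H0.


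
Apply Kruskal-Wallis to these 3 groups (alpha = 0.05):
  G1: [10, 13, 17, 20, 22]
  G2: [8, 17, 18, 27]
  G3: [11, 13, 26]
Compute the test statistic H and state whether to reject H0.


Step 1: Combine all N = 12 observations and assign midranks.
sorted (value, group, rank): (8,G2,1), (10,G1,2), (11,G3,3), (13,G1,4.5), (13,G3,4.5), (17,G1,6.5), (17,G2,6.5), (18,G2,8), (20,G1,9), (22,G1,10), (26,G3,11), (27,G2,12)
Step 2: Sum ranks within each group.
R_1 = 32 (n_1 = 5)
R_2 = 27.5 (n_2 = 4)
R_3 = 18.5 (n_3 = 3)
Step 3: H = 12/(N(N+1)) * sum(R_i^2/n_i) - 3(N+1)
     = 12/(12*13) * (32^2/5 + 27.5^2/4 + 18.5^2/3) - 3*13
     = 0.076923 * 507.946 - 39
     = 0.072756.
Step 4: Ties present; correction factor C = 1 - 12/(12^3 - 12) = 0.993007. Corrected H = 0.072756 / 0.993007 = 0.073269.
Step 5: Under H0, H ~ chi^2(2); p-value = 0.964029.
Step 6: alpha = 0.05. fail to reject H0.

H = 0.0733, df = 2, p = 0.964029, fail to reject H0.


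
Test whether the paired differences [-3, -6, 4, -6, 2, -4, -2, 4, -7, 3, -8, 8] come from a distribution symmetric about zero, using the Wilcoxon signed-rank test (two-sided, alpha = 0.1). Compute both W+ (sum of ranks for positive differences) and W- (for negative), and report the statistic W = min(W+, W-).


Step 1: Drop any zero differences (none here) and take |d_i|.
|d| = [3, 6, 4, 6, 2, 4, 2, 4, 7, 3, 8, 8]
Step 2: Midrank |d_i| (ties get averaged ranks).
ranks: |3|->3.5, |6|->8.5, |4|->6, |6|->8.5, |2|->1.5, |4|->6, |2|->1.5, |4|->6, |7|->10, |3|->3.5, |8|->11.5, |8|->11.5
Step 3: Attach original signs; sum ranks with positive sign and with negative sign.
W+ = 6 + 1.5 + 6 + 3.5 + 11.5 = 28.5
W- = 3.5 + 8.5 + 8.5 + 6 + 1.5 + 10 + 11.5 = 49.5
(Check: W+ + W- = 78 should equal n(n+1)/2 = 78.)
Step 4: Test statistic W = min(W+, W-) = 28.5.
Step 5: Ties in |d|, so use the tie-corrected normal approximation.
        E[W] = n(n+1)/4 = 12*13/4 = 39.
        Tie groups: |d|=2 (t=2), |d|=3 (t=2), |d|=4 (t=3), |d|=6 (t=2), |d|=8 (t=2); sum(t^3 - t) = 48.
        Var[W] = n(n+1)(2n+1)/24 - sum(t^3-t)/48 = 3900/24 - 48/48 = 161.5.
        z = (W - E[W]) / sqrt(Var[W]) = (28.5 - 39) / 12.7083 = -0.8262.
        Two-sided p = 2*Phi(z) = 0.408671.
Step 6: alpha = 0.1. fail to reject H0.

W+ = 28.5, W- = 49.5, W = min = 28.5, p = 0.408671, fail to reject H0.


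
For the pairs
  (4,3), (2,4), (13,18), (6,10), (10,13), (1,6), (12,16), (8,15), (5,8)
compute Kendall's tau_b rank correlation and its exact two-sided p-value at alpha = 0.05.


Step 1: Enumerate the 36 unordered pairs (i,j) with i<j and classify each by sign(x_j-x_i) * sign(y_j-y_i).
  (1,2):dx=-2,dy=+1->D; (1,3):dx=+9,dy=+15->C; (1,4):dx=+2,dy=+7->C; (1,5):dx=+6,dy=+10->C
  (1,6):dx=-3,dy=+3->D; (1,7):dx=+8,dy=+13->C; (1,8):dx=+4,dy=+12->C; (1,9):dx=+1,dy=+5->C
  (2,3):dx=+11,dy=+14->C; (2,4):dx=+4,dy=+6->C; (2,5):dx=+8,dy=+9->C; (2,6):dx=-1,dy=+2->D
  (2,7):dx=+10,dy=+12->C; (2,8):dx=+6,dy=+11->C; (2,9):dx=+3,dy=+4->C; (3,4):dx=-7,dy=-8->C
  (3,5):dx=-3,dy=-5->C; (3,6):dx=-12,dy=-12->C; (3,7):dx=-1,dy=-2->C; (3,8):dx=-5,dy=-3->C
  (3,9):dx=-8,dy=-10->C; (4,5):dx=+4,dy=+3->C; (4,6):dx=-5,dy=-4->C; (4,7):dx=+6,dy=+6->C
  (4,8):dx=+2,dy=+5->C; (4,9):dx=-1,dy=-2->C; (5,6):dx=-9,dy=-7->C; (5,7):dx=+2,dy=+3->C
  (5,8):dx=-2,dy=+2->D; (5,9):dx=-5,dy=-5->C; (6,7):dx=+11,dy=+10->C; (6,8):dx=+7,dy=+9->C
  (6,9):dx=+4,dy=+2->C; (7,8):dx=-4,dy=-1->C; (7,9):dx=-7,dy=-8->C; (8,9):dx=-3,dy=-7->C
Step 2: C = 32, D = 4, total pairs = 36.
Step 3: tau = (C - D)/(n(n-1)/2) = (32 - 4)/36 = 0.777778.
Step 4: Exact two-sided p-value (enumerate n! = 362880 permutations of y under H0): p = 0.002425.
Step 5: alpha = 0.05. reject H0.

tau_b = 0.7778 (C=32, D=4), p = 0.002425, reject H0.


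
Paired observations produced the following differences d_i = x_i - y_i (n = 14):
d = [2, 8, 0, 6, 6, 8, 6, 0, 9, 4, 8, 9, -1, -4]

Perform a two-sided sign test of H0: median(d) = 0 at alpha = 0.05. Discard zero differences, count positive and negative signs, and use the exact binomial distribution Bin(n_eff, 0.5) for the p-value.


Step 1: Discard zero differences. Original n = 14; n_eff = number of nonzero differences = 12.
Nonzero differences (with sign): +2, +8, +6, +6, +8, +6, +9, +4, +8, +9, -1, -4
Step 2: Count signs: positive = 10, negative = 2.
Step 3: Under H0: P(positive) = 0.5, so the number of positives S ~ Bin(12, 0.5).
Step 4: Two-sided exact p-value = sum of Bin(12,0.5) probabilities at or below the observed probability = 0.038574.
Step 5: alpha = 0.05. reject H0.

n_eff = 12, pos = 10, neg = 2, p = 0.038574, reject H0.


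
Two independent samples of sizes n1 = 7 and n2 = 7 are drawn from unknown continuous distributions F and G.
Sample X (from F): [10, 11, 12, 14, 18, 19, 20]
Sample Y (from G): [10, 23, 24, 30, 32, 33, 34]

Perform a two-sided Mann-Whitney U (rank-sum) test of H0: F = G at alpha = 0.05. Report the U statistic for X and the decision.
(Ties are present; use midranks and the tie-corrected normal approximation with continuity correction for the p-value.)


Step 1: Combine and sort all 14 observations; assign midranks.
sorted (value, group): (10,X), (10,Y), (11,X), (12,X), (14,X), (18,X), (19,X), (20,X), (23,Y), (24,Y), (30,Y), (32,Y), (33,Y), (34,Y)
ranks: 10->1.5, 10->1.5, 11->3, 12->4, 14->5, 18->6, 19->7, 20->8, 23->9, 24->10, 30->11, 32->12, 33->13, 34->14
Step 2: Rank sum for X: R1 = 1.5 + 3 + 4 + 5 + 6 + 7 + 8 = 34.5.
Step 3: U_X = R1 - n1(n1+1)/2 = 34.5 - 7*8/2 = 34.5 - 28 = 6.5.
       U_Y = n1*n2 - U_X = 49 - 6.5 = 42.5.
Step 4: Ties are present, so use the tie-corrected normal approximation (with continuity correction) for the p-value.
Step 5: p-value = 0.025187; compare to alpha = 0.05. reject H0.

U_X = 6.5, p = 0.025187, reject H0 at alpha = 0.05.


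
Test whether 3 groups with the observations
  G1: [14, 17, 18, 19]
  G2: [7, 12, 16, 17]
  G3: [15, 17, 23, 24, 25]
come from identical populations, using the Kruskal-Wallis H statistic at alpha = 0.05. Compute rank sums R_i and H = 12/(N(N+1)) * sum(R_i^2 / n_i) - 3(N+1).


Step 1: Combine all N = 13 observations and assign midranks.
sorted (value, group, rank): (7,G2,1), (12,G2,2), (14,G1,3), (15,G3,4), (16,G2,5), (17,G1,7), (17,G2,7), (17,G3,7), (18,G1,9), (19,G1,10), (23,G3,11), (24,G3,12), (25,G3,13)
Step 2: Sum ranks within each group.
R_1 = 29 (n_1 = 4)
R_2 = 15 (n_2 = 4)
R_3 = 47 (n_3 = 5)
Step 3: H = 12/(N(N+1)) * sum(R_i^2/n_i) - 3(N+1)
     = 12/(13*14) * (29^2/4 + 15^2/4 + 47^2/5) - 3*14
     = 0.065934 * 708.3 - 42
     = 4.701099.
Step 4: Ties present; correction factor C = 1 - 24/(13^3 - 13) = 0.989011. Corrected H = 4.701099 / 0.989011 = 4.753333.
Step 5: Under H0, H ~ chi^2(2); p-value = 0.092860.
Step 6: alpha = 0.05. fail to reject H0.

H = 4.7533, df = 2, p = 0.092860, fail to reject H0.


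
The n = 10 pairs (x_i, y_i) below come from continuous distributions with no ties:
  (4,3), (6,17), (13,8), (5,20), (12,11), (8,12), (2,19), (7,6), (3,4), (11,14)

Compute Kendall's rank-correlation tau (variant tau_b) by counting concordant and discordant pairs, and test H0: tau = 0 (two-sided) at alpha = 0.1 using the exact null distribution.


Step 1: Enumerate the 45 unordered pairs (i,j) with i<j and classify each by sign(x_j-x_i) * sign(y_j-y_i).
  (1,2):dx=+2,dy=+14->C; (1,3):dx=+9,dy=+5->C; (1,4):dx=+1,dy=+17->C; (1,5):dx=+8,dy=+8->C
  (1,6):dx=+4,dy=+9->C; (1,7):dx=-2,dy=+16->D; (1,8):dx=+3,dy=+3->C; (1,9):dx=-1,dy=+1->D
  (1,10):dx=+7,dy=+11->C; (2,3):dx=+7,dy=-9->D; (2,4):dx=-1,dy=+3->D; (2,5):dx=+6,dy=-6->D
  (2,6):dx=+2,dy=-5->D; (2,7):dx=-4,dy=+2->D; (2,8):dx=+1,dy=-11->D; (2,9):dx=-3,dy=-13->C
  (2,10):dx=+5,dy=-3->D; (3,4):dx=-8,dy=+12->D; (3,5):dx=-1,dy=+3->D; (3,6):dx=-5,dy=+4->D
  (3,7):dx=-11,dy=+11->D; (3,8):dx=-6,dy=-2->C; (3,9):dx=-10,dy=-4->C; (3,10):dx=-2,dy=+6->D
  (4,5):dx=+7,dy=-9->D; (4,6):dx=+3,dy=-8->D; (4,7):dx=-3,dy=-1->C; (4,8):dx=+2,dy=-14->D
  (4,9):dx=-2,dy=-16->C; (4,10):dx=+6,dy=-6->D; (5,6):dx=-4,dy=+1->D; (5,7):dx=-10,dy=+8->D
  (5,8):dx=-5,dy=-5->C; (5,9):dx=-9,dy=-7->C; (5,10):dx=-1,dy=+3->D; (6,7):dx=-6,dy=+7->D
  (6,8):dx=-1,dy=-6->C; (6,9):dx=-5,dy=-8->C; (6,10):dx=+3,dy=+2->C; (7,8):dx=+5,dy=-13->D
  (7,9):dx=+1,dy=-15->D; (7,10):dx=+9,dy=-5->D; (8,9):dx=-4,dy=-2->C; (8,10):dx=+4,dy=+8->C
  (9,10):dx=+8,dy=+10->C
Step 2: C = 20, D = 25, total pairs = 45.
Step 3: tau = (C - D)/(n(n-1)/2) = (20 - 25)/45 = -0.111111.
Step 4: Exact two-sided p-value (enumerate n! = 3628800 permutations of y under H0): p = 0.727490.
Step 5: alpha = 0.1. fail to reject H0.

tau_b = -0.1111 (C=20, D=25), p = 0.727490, fail to reject H0.
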